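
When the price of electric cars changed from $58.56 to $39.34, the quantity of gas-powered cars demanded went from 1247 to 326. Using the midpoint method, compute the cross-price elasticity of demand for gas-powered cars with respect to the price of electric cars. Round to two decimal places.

2.98

%ΔQ_x = (326 − 1247)/[(1247+326)/2] = -921/786.5 ≈ -1.1710.
%ΔP_y = (39.34 − 58.56)/[(58.56+39.34)/2] ≈ -0.3926.
E_xy = -1.1710/-0.3926 ≈ 2.98.
E_xy > 0, so gas-powered cars and electric cars are substitutes.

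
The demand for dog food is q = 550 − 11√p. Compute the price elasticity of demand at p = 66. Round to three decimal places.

-0.097

At p = 66, q = 460.6356.
dq/dp = −11/(2√p) = −11/(2·8.124).
Point elasticity E = (dq/dp)·(p/q) = -0.677 × 66/460.6356 ≈ -0.097.
|E| < 1, so demand is inelastic at this price.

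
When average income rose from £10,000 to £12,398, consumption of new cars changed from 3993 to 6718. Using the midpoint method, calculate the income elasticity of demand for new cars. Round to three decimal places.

%ΔQ = (6718 − 3993)/[(3993+6718)/2] = 2725/5355.5 ≈ 0.5088.
%ΔI = (12,398 − 10,000)/[(10,000+12,398)/2] = 2398/11199 ≈ 0.2141.
E_I = %ΔQ/%ΔI ≈ 2.376.
E_I > 1: normal good (luxury).

2.376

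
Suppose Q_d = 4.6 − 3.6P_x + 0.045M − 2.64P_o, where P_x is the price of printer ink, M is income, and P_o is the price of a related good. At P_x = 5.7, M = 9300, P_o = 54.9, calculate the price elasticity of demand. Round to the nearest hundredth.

Evaluating quantity at (P_x, M, P_o) gives Q_d = 4.6 − 3.6(5.7) + 0.045(9300) − 2.64(54.9) = 4.6 − 20.52 + 418.5 − 144.936 = 257.644.
∂Q_d/∂P_x = −3.6, so E_p = (−3.6)·(5.7/257.644) ≈ -0.08.
|E_p| < 1: demand is inelastic.

-0.08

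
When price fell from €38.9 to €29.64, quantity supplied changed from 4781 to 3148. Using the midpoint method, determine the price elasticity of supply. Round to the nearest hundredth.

%Δq = (3148 − 4781)/[(4781 + 3148)/2] = -1633/3964.5 ≈ -0.4119.
%Δp = (29.64 − 38.9)/[(38.9 + 29.64)/2] = -9.26/34.27 ≈ -0.2702.
Arc elasticity E = %Δq/%Δp ≈ -0.4119/-0.2702 ≈ 1.52.
|E| > 1: supply is elastic over this range.

1.52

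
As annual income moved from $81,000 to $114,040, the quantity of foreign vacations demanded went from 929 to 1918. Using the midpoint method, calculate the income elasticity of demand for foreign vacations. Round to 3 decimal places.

2.051

%ΔQ = (1918 − 929)/[(929+1918)/2] = 989/1423.5 ≈ 0.6948.
%ΔI = (114,040 − 81,000)/[(81,000+114,040)/2] = 33040/97520 ≈ 0.3388.
E_I = %ΔQ/%ΔI ≈ 2.051.
E_I > 1: normal good (luxury).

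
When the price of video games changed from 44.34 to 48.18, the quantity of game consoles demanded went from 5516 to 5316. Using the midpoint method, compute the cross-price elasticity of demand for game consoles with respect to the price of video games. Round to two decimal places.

-0.44

%ΔQ_x = (5316 − 5516)/[(5516+5316)/2] = -200/5416 ≈ -0.0369.
%ΔP_y = (48.18 − 44.34)/[(44.34+48.18)/2] ≈ 0.0830.
E_xy = -0.0369/0.0830 ≈ -0.44.
E_xy < 0, so game consoles and video games are complements.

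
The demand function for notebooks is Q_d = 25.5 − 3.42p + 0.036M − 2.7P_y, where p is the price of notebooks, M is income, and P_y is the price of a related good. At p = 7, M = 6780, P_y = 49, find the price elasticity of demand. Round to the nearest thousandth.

Q_d = 25.5 − 3.42(7) + 0.036(6780) − 2.7(49) = 25.5 − 23.94 + 244.08 − 132.3 = 113.34.
∂Q_d/∂p = −3.42, so E_p = (−3.42)·(7/113.34) ≈ -0.211.
|E_p| < 1: demand is inelastic.

-0.211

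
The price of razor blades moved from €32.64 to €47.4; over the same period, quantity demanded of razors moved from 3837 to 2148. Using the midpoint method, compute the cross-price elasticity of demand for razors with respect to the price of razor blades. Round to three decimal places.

%ΔQ_x = (2148 − 3837)/[(3837+2148)/2] = -1689/2992.5 ≈ -0.5644.
%ΔP_y = (47.4 − 32.64)/[(32.64+47.4)/2] ≈ 0.3688.
E_xy = -0.5644/0.3688 ≈ -1.530.
E_xy < 0, so razors and razor blades are complements.

-1.530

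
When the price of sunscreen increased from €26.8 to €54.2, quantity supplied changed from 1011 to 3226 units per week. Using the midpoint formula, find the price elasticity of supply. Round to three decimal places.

%ΔQ = (3226 − 1011)/[(1011 + 3226)/2] = 2215/2118.5 ≈ 1.0456.
%Δp = (54.2 − 26.8)/[(26.8 + 54.2)/2] = 27.4/40.5 ≈ 0.6765.
Arc elasticity E = %ΔQ/%Δp ≈ 1.0456/0.6765 ≈ 1.545.
|E| > 1: supply is elastic over this range.

1.545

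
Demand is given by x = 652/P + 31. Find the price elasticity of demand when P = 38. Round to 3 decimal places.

-0.356

At P = 38, x = 48.1579.
dx/dP = −652/P² = −0.4515.
Point elasticity E = (dx/dP)·(P/x) = -0.4515 × 38/48.1579 ≈ -0.356.
|E| < 1, so demand is inelastic at this price.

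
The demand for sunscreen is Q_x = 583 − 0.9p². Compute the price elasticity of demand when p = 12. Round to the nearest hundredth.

At p = 12, Q_x = 453.4.
dQ_x/dp = −2·0.9·p = −21.6.
Point elasticity E = (dQ_x/dp)·(p/Q_x) = -21.6 × 12/453.4 ≈ -0.57.
|E| < 1, so demand is inelastic at this price.

-0.57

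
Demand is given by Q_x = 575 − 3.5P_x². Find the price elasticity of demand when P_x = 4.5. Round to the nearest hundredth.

At P_x = 4.5, Q_x = 504.125.
dQ_x/dP_x = −2·3.5·P_x = −31.5.
Point elasticity E = (dQ_x/dP_x)·(P_x/Q_x) = -31.5 × 4.5/504.125 ≈ -0.28.
|E| < 1, so demand is inelastic at this price.

-0.28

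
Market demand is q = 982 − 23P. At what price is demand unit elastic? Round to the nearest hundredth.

For linear demand q = a − bP, E = −bP/(a − bP). |E| = 1 ⇒ bP = a − bP ⇒ P = a/(2b).
P = 982/(2·23) ≈ 21.35.

21.35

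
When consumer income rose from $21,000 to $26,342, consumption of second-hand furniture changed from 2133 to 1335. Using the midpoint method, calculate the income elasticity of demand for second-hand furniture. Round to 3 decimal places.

%ΔQ = (1335 − 2133)/[(2133+1335)/2] = -798/1734 ≈ -0.4602.
%ΔY = (26,342 − 21,000)/[(21,000+26,342)/2] = 5342/23671 ≈ 0.2257.
E_I = %ΔQ/%ΔY ≈ -2.039.
E_I < 0: inferior good.

-2.039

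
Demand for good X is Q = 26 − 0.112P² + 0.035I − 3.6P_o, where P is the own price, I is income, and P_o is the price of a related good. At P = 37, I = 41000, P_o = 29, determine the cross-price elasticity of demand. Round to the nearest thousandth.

-0.087

Evaluating quantity at (P, I, P_o) gives Q = 26 − 0.112(37)² + 0.035(41000) − 3.6(29) = 26 − 153.328 + 1435 − 104.4 = 1203.272.
∂Q/∂P_o = −3.6, so E_xy = -3.6·(29/1203.272) ≈ -0.087.
E_xy < 0: the goods are complements.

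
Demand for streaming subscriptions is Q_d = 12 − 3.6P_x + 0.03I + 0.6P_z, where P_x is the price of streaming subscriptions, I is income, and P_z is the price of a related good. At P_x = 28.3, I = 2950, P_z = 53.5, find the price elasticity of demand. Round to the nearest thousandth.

Substituting, Q_d = 12 − 3.6(28.3) + 0.03(2950) + 0.6(53.5) = 12 − 101.88 + 88.5 + 32.1 = 30.72.
∂Q_d/∂P_x = −3.6, so E_p = (−3.6)·(28.3/30.72) ≈ -3.316.
|E_p| > 1: demand is elastic.

-3.316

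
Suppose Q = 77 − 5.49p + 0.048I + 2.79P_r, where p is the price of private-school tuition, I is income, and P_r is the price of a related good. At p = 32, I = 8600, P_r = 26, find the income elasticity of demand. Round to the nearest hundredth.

Evaluating quantity at (p, I, P_r) gives Q = 77 − 5.49(32) + 0.048(8600) + 2.79(26) = 77 − 175.68 + 412.8 + 72.54 = 386.66.
∂Q/∂I = +0.048, so E_I = 0.048·(8600/386.66) ≈ 1.07.
E_I > 1: normal good (luxury).

1.07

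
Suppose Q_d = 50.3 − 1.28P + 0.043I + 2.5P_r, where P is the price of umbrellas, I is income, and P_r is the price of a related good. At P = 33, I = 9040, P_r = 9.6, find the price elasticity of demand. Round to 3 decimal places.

Q_d = 50.3 − 1.28(33) + 0.043(9040) + 2.5(9.6) = 50.3 − 42.24 + 388.72 + 24 = 420.78.
∂Q_d/∂P = −1.28, so E_p = (−1.28)·(33/420.78) ≈ -0.100.
|E_p| < 1: demand is inelastic.

-0.100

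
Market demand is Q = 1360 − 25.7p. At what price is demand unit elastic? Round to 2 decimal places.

For linear demand Q = a − bp, E = −bp/(a − bp). |E| = 1 ⇒ bp = a − bp ⇒ p = a/(2b).
p = 1360/(2·25.7) ≈ 26.46.

26.46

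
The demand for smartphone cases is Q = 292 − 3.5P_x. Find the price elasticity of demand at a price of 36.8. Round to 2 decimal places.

At P_x = 36.8, Q = 163.2.
dQ/dP_x = −3.5.
Point elasticity E = (dQ/dP_x)·(P_x/Q) = -3.5 × 36.8/163.2 ≈ -0.79.
|E| < 1, so demand is inelastic at this price.

-0.79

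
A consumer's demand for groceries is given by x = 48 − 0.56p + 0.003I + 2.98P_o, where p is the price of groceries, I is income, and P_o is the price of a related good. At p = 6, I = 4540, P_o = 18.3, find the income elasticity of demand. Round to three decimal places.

Substituting, x = 48 − 0.56(6) + 0.003(4540) + 2.98(18.3) = 48 − 3.36 + 13.62 + 54.534 = 112.794.
∂x/∂I = +0.003, so E_I = 0.003·(4540/112.794) ≈ 0.121.
E_I ∈ (0,1): normal good (necessity).

0.121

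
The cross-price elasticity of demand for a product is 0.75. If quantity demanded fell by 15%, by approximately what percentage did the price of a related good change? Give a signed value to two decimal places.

-20.00

%ΔQ ≈ E × %ΔP_y ⇒ %ΔP_y = %ΔQ / E = (-15%)/(0.75) = -20.00%.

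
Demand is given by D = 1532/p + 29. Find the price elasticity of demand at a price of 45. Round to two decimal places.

At p = 45, D = 63.0444.
dD/dp = −1532/p² = −0.7565.
Point elasticity E = (dD/dp)·(p/D) = -0.7565 × 45/63.0444 ≈ -0.54.
|E| < 1, so demand is inelastic at this price.

-0.54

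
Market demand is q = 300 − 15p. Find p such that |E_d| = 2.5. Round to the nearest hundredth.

14.29

Set −bp/(a − bp) = −2.5 ⇒ bp = 2.5(a − bp) ⇒ bp(1+2.5) = 2.5·a.
p = 2.5·300/(15·3.5) ≈ 14.29.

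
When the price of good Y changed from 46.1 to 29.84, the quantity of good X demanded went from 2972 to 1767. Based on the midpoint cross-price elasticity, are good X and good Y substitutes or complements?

substitutes

%ΔQ_x = (1767 − 2972)/[(2972+1767)/2] = -1205/2369.5 ≈ -0.5085.
%ΔP_y = (29.84 − 46.1)/[(46.1+29.84)/2] ≈ -0.4282.
E_xy = -0.5085/-0.4282 ≈ 1.188.
E_xy > 0, so the goods are substitutes.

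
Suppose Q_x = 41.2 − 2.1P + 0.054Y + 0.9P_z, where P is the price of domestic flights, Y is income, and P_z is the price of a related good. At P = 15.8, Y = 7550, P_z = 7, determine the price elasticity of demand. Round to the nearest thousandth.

Q_x = 41.2 − 2.1(15.8) + 0.054(7550) + 0.9(7) = 41.2 − 33.18 + 407.7 + 6.3 = 422.02.
∂Q_x/∂P = −2.1, so E_p = (−2.1)·(15.8/422.02) ≈ -0.079.
|E_p| < 1: demand is inelastic.

-0.079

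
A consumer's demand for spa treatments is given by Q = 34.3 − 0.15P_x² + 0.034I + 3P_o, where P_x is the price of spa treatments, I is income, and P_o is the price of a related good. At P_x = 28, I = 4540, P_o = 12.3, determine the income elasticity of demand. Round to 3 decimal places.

1.430

Q = 34.3 − 0.15(28)² + 0.034(4540) + 3(12.3) = 34.3 − 117.6 + 154.36 + 36.9 = 107.96.
∂Q/∂I = +0.034, so E_I = 0.034·(4540/107.96) ≈ 1.430.
E_I > 1: normal good (luxury).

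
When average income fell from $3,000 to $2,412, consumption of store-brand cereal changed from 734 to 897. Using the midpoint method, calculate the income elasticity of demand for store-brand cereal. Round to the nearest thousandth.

-0.920

%ΔQ = (897 − 734)/[(734+897)/2] = 163/815.5 ≈ 0.1999.
%ΔM = (2,412 − 3,000)/[(3,000+2,412)/2] = -588/2706 ≈ -0.2173.
E_I = %ΔQ/%ΔM ≈ -0.920.
E_I < 0: inferior good.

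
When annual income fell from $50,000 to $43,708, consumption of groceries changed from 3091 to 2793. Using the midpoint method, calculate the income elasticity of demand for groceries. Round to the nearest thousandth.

0.754

%ΔQ = (2793 − 3091)/[(3091+2793)/2] = -298/2942 ≈ -0.1013.
%ΔM = (43,708 − 50,000)/[(50,000+43,708)/2] = -6292/46854 ≈ -0.1343.
E_I = %ΔQ/%ΔM ≈ 0.754.
E_I ∈ (0,1): normal good (necessity).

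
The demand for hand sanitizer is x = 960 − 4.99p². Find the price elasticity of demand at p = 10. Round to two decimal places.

-2.16

At p = 10, x = 461.
dx/dp = −2·4.99·p = −99.8.
Point elasticity E = (dx/dp)·(p/x) = -99.8 × 10/461 ≈ -2.16.
|E| > 1, so demand is elastic at this price.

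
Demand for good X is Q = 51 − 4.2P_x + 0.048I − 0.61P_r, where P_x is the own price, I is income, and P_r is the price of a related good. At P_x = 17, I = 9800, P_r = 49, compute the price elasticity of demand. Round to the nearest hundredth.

At the given point, Q = 51 − 4.2(17) + 0.048(9800) − 0.61(49) = 51 − 71.4 + 470.4 − 29.89 = 420.11.
∂Q/∂P_x = −4.2, so E_p = (−4.2)·(17/420.11) ≈ -0.17.
|E_p| < 1: demand is inelastic.

-0.17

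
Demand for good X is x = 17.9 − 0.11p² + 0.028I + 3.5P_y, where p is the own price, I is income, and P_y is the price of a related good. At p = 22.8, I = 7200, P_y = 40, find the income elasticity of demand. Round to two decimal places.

0.67

x = 17.9 − 0.11(22.8)² + 0.028(7200) + 3.5(40) = 17.9 − 57.1824 + 201.6 + 140 = 302.3176.
∂x/∂I = +0.028, so E_I = 0.028·(7200/302.3176) ≈ 0.67.
E_I ∈ (0,1): normal good (necessity).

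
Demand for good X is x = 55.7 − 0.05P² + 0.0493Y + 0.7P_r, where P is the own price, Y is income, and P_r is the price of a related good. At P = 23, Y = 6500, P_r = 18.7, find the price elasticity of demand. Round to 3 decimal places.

First evaluate x: 55.7 − 0.05(23)² + 0.0493(6500) + 0.7(18.7) = 55.7 − 26.45 + 320.45 + 13.09 = 362.79.
∂x/∂P = −2·0.05·P = -2.3, so E_p = -2.3·(23/362.79) ≈ -0.146.
|E_p| < 1: demand is inelastic.

-0.146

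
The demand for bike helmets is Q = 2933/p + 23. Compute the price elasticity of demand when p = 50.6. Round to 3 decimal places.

-0.716

At p = 50.6, Q = 80.9644.
dQ/dp = −2933/p² = −1.1455.
Point elasticity E = (dQ/dp)·(p/Q) = -1.1455 × 50.6/80.9644 ≈ -0.716.
|E| < 1, so demand is inelastic at this price.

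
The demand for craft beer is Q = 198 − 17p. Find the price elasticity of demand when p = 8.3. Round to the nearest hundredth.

At p = 8.3, Q = 56.9.
dQ/dp = −17.
Point elasticity E = (dQ/dp)·(p/Q) = -17 × 8.3/56.9 ≈ -2.48.
|E| > 1, so demand is elastic at this price.

-2.48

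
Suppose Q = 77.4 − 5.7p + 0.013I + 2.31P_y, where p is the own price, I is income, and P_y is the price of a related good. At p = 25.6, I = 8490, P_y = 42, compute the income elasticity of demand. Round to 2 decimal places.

0.79

At the given point, Q = 77.4 − 5.7(25.6) + 0.013(8490) + 2.31(42) = 77.4 − 145.92 + 110.37 + 97.02 = 138.87.
∂Q/∂I = +0.013, so E_I = 0.013·(8490/138.87) ≈ 0.79.
E_I ∈ (0,1): normal good (necessity).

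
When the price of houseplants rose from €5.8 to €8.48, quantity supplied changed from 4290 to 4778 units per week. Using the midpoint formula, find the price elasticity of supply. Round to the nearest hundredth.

%Δq = (4778 − 4290)/[(4290 + 4778)/2] = 488/4534 ≈ 0.1076.
%ΔP = (8.48 − 5.8)/[(5.8 + 8.48)/2] = 2.68/7.14 ≈ 0.3754.
Arc elasticity E = %Δq/%ΔP ≈ 0.1076/0.3754 ≈ 0.29.
|E| < 1: supply is inelastic over this range.

0.29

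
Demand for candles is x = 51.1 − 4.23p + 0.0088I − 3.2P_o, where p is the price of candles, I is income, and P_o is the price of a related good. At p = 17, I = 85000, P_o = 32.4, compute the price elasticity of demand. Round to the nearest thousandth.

-0.115

First evaluate x: 51.1 − 4.23(17) + 0.0088(85000) − 3.2(32.4) = 51.1 − 71.91 + 748 − 103.68 = 623.51.
∂x/∂p = −4.23, so E_p = (−4.23)·(17/623.51) ≈ -0.115.
|E_p| < 1: demand is inelastic.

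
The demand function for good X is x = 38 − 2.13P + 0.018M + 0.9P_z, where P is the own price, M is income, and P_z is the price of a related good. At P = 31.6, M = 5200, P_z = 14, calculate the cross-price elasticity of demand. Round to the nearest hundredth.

0.16

Evaluating quantity at (P, M, P_z) gives x = 38 − 2.13(31.6) + 0.018(5200) + 0.9(14) = 38 − 67.308 + 93.6 + 12.6 = 76.892.
∂x/∂P_z = +0.9, so E_xy = 0.9·(14/76.892) ≈ 0.16.
E_xy > 0: the goods are substitutes.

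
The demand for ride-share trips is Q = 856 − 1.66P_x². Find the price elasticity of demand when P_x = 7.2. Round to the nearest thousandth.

At P_x = 7.2, Q = 769.9456.
dQ/dP_x = −2·1.66·P_x = −23.904.
Point elasticity E = (dQ/dP_x)·(P_x/Q) = -23.904 × 7.2/769.9456 ≈ -0.224.
|E| < 1, so demand is inelastic at this price.

-0.224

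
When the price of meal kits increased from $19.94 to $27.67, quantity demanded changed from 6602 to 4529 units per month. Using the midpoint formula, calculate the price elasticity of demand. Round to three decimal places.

%Δq = (4529 − 6602)/[(6602 + 4529)/2] = -2073/5565.5 ≈ -0.3725.
%ΔP = (27.67 − 19.94)/[(19.94 + 27.67)/2] = 7.73/23.805 ≈ 0.3247.
Arc elasticity E = %Δq/%ΔP ≈ -0.3725/0.3247 ≈ -1.147.
|E| > 1: demand is elastic over this range.

-1.147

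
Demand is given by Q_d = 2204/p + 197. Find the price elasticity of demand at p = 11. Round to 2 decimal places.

At p = 11, Q_d = 397.3636.
dQ_d/dp = −2204/p² = −18.2149.
Point elasticity E = (dQ_d/dp)·(p/Q_d) = -18.2149 × 11/397.3636 ≈ -0.50.
|E| < 1, so demand is inelastic at this price.

-0.50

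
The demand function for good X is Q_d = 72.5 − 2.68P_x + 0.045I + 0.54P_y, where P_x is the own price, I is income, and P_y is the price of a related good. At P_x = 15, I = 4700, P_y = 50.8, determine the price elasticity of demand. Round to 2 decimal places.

Substituting, Q_d = 72.5 − 2.68(15) + 0.045(4700) + 0.54(50.8) = 72.5 − 40.2 + 211.5 + 27.432 = 271.232.
∂Q_d/∂P_x = −2.68, so E_p = (−2.68)·(15/271.232) ≈ -0.15.
|E_p| < 1: demand is inelastic.

-0.15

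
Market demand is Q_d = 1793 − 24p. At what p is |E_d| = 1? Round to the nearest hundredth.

For linear demand Q_d = a − bp, E = −bp/(a − bp). |E| = 1 ⇒ bp = a − bp ⇒ p = a/(2b).
p = 1793/(2·24) ≈ 37.35.

37.35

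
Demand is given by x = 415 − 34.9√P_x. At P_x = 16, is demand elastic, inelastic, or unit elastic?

inelastic

At P_x = 16, x = 275.4.
dx/dP_x = −34.9/(2√P_x) = −34.9/(2·4).
Point elasticity E = (dx/dP_x)·(P_x/x) = -4.3625 × 16/275.4 ≈ -0.253.
|E| ≈ 0.253 < 1, so demand is inelastic.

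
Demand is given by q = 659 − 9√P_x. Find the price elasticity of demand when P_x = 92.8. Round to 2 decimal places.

At P_x = 92.8, q = 572.3005.
dq/dP_x = −9/(2√P_x) = −9/(2·9.6333).
Point elasticity E = (dq/dP_x)·(P_x/q) = -0.4671 × 92.8/572.3005 ≈ -0.08.
|E| < 1, so demand is inelastic at this price.

-0.08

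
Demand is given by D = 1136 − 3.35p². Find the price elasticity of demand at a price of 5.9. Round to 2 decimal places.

At p = 5.9, D = 1019.3865.
dD/dp = −2·3.35·p = −39.53.
Point elasticity E = (dD/dp)·(p/D) = -39.53 × 5.9/1019.3865 ≈ -0.23.
|E| < 1, so demand is inelastic at this price.

-0.23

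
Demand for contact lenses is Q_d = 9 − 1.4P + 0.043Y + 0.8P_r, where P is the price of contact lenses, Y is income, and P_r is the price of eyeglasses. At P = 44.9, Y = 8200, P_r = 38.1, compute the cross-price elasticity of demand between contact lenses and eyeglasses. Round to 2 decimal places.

0.09

First evaluate Q_d: 9 − 1.4(44.9) + 0.043(8200) + 0.8(38.1) = 9 − 62.86 + 352.6 + 30.48 = 329.22.
∂Q_d/∂P_r = +0.8, so E_xy = 0.8·(38.1/329.22) ≈ 0.09.
E_xy > 0: the goods are substitutes.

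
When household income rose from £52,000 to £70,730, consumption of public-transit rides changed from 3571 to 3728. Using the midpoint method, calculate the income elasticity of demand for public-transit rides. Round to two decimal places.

%ΔQ = (3728 − 3571)/[(3571+3728)/2] = 157/3649.5 ≈ 0.0430.
%ΔI = (70,730 − 52,000)/[(52,000+70,730)/2] = 18730/61365 ≈ 0.3052.
E_I = %ΔQ/%ΔI ≈ 0.14.
E_I ∈ (0,1): normal good (necessity).

0.14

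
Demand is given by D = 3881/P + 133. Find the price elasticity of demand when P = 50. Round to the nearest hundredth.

-0.37

At P = 50, D = 210.62.
dD/dP = −3881/P² = −1.5524.
Point elasticity E = (dD/dP)·(P/D) = -1.5524 × 50/210.62 ≈ -0.37.
|E| < 1, so demand is inelastic at this price.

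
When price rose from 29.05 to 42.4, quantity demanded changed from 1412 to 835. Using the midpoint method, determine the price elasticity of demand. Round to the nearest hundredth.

-1.37

%ΔQ = (835 − 1412)/[(1412 + 835)/2] = -577/1123.5 ≈ -0.5136.
%ΔP = (42.4 − 29.05)/[(29.05 + 42.4)/2] = 13.35/35.725 ≈ 0.3737.
Arc elasticity E = %ΔQ/%ΔP ≈ -0.5136/0.3737 ≈ -1.37.
|E| > 1: demand is elastic over this range.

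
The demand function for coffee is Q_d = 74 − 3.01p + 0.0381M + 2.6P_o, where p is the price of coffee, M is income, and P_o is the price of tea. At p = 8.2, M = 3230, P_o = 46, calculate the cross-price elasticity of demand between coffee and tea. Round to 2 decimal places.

0.41

Substituting, Q_d = 74 − 3.01(8.2) + 0.0381(3230) + 2.6(46) = 74 − 24.682 + 123.063 + 119.6 = 291.981.
∂Q_d/∂P_o = +2.6, so E_xy = 2.6·(46/291.981) ≈ 0.41.
E_xy > 0: the goods are substitutes.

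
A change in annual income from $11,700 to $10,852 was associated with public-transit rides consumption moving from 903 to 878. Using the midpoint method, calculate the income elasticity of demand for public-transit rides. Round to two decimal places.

0.37

%ΔQ = (878 − 903)/[(903+878)/2] = -25/890.5 ≈ -0.0281.
%ΔM = (10,852 − 11,700)/[(11,700+10,852)/2] = -848/11276 ≈ -0.0752.
E_I = %ΔQ/%ΔM ≈ 0.37.
E_I ∈ (0,1): normal good (necessity).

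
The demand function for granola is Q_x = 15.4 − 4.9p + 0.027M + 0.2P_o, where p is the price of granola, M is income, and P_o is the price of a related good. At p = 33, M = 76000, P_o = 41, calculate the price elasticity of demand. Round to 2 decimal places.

First evaluate Q_x: 15.4 − 4.9(33) + 0.027(76000) + 0.2(41) = 15.4 − 161.7 + 2052 + 8.2 = 1913.9.
∂Q_x/∂p = −4.9, so E_p = (−4.9)·(33/1913.9) ≈ -0.08.
|E_p| < 1: demand is inelastic.

-0.08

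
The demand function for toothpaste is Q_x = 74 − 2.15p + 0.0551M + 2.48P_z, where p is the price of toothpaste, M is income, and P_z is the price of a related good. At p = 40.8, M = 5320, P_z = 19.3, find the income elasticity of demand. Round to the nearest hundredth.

0.90

Q_x = 74 − 2.15(40.8) + 0.0551(5320) + 2.48(19.3) = 74 − 87.72 + 293.132 + 47.864 = 327.276.
∂Q_x/∂M = +0.0551, so E_I = 0.0551·(5320/327.276) ≈ 0.90.
E_I ∈ (0,1): normal good (necessity).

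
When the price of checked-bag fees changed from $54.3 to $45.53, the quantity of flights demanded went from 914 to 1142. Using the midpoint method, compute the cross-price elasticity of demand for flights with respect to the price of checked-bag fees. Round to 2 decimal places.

-1.26

%ΔQ_x = (1142 − 914)/[(914+1142)/2] = 228/1028 ≈ 0.2218.
%ΔP_y = (45.53 − 54.3)/[(54.3+45.53)/2] ≈ -0.1757.
E_xy = 0.2218/-0.1757 ≈ -1.26.
E_xy < 0, so flights and checked-bag fees are complements.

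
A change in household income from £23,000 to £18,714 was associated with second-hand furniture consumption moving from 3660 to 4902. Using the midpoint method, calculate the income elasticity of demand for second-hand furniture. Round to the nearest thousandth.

%ΔQ = (4902 − 3660)/[(3660+4902)/2] = 1242/4281 ≈ 0.2901.
%ΔM = (18,714 − 23,000)/[(23,000+18,714)/2] = -4286/20857 ≈ -0.2055.
E_I = %ΔQ/%ΔM ≈ -1.412.
E_I < 0: inferior good.

-1.412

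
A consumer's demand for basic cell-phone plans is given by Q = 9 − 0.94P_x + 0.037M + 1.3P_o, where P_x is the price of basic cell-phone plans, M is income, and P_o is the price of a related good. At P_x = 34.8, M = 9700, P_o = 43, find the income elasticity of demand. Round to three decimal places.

Evaluating quantity at (P_x, M, P_o) gives Q = 9 − 0.94(34.8) + 0.037(9700) + 1.3(43) = 9 − 32.712 + 358.9 + 55.9 = 391.088.
∂Q/∂M = +0.037, so E_I = 0.037·(9700/391.088) ≈ 0.918.
E_I ∈ (0,1): normal good (necessity).

0.918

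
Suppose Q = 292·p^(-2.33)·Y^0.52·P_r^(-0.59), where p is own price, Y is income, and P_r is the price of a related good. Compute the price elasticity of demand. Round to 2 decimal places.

For a Cobb–Douglas (constant-elasticity) form Q = A·p^α·…, the elasticity with respect to p equals the exponent α at every point.
Here the exponent on p is -2.33, so the price elasticity of demand is -2.33.

-2.33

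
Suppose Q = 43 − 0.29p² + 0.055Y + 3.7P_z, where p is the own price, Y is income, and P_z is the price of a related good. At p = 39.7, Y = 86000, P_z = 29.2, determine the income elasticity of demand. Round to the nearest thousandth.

At the given point, Q = 43 − 0.29(39.7)² + 0.055(86000) + 3.7(29.2) = 43 − 457.0661 + 4730 + 108.04 = 4423.9739.
∂Q/∂Y = +0.055, so E_I = 0.055·(86000/4423.9739) ≈ 1.069.
E_I > 1: normal good (luxury).

1.069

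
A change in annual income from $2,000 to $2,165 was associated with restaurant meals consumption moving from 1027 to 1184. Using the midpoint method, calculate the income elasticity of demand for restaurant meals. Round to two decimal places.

1.79

%ΔQ = (1184 − 1027)/[(1027+1184)/2] = 157/1105.5 ≈ 0.1420.
%ΔY = (2,165 − 2,000)/[(2,000+2,165)/2] = 165/2082.5 ≈ 0.0792.
E_I = %ΔQ/%ΔY ≈ 1.79.
E_I > 1: normal good (luxury).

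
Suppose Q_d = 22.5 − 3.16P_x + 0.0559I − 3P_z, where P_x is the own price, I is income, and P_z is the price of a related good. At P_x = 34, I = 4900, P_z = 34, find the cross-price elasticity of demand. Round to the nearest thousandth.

At the given point, Q_d = 22.5 − 3.16(34) + 0.0559(4900) − 3(34) = 22.5 − 107.44 + 273.91 − 102 = 86.97.
∂Q_d/∂P_z = −3, so E_xy = -3·(34/86.97) ≈ -1.173.
E_xy < 0: the goods are complements.

-1.173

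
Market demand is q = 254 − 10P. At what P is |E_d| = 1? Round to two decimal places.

12.70

For linear demand q = a − bP, E = −bP/(a − bP). |E| = 1 ⇒ bP = a − bP ⇒ P = a/(2b).
P = 254/(2·10) = 12.70.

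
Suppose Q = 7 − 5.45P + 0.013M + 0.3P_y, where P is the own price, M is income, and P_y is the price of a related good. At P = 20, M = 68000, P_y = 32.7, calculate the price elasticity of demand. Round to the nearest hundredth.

Evaluating quantity at (P, M, P_y) gives Q = 7 − 5.45(20) + 0.013(68000) + 0.3(32.7) = 7 − 109 + 884 + 9.81 = 791.81.
∂Q/∂P = −5.45, so E_p = (−5.45)·(20/791.81) ≈ -0.14.
|E_p| < 1: demand is inelastic.

-0.14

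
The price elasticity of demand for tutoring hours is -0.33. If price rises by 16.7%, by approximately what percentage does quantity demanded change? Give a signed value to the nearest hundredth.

%ΔQ ≈ E × %ΔP = (-0.33) × (16.7%) ≈ -5.51%.

-5.51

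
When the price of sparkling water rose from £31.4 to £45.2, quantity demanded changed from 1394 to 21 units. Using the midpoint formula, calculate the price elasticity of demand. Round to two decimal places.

%ΔQ = (21 − 1394)/[(1394 + 21)/2] = -1373/707.5 ≈ -1.9406.
%ΔP = (45.2 − 31.4)/[(31.4 + 45.2)/2] = 13.8/38.3 ≈ 0.3603.
Arc elasticity E = %ΔQ/%ΔP ≈ -1.9406/0.3603 ≈ -5.39.
|E| > 1: demand is elastic over this range.

-5.39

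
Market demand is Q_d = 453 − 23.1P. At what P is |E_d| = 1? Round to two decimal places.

For linear demand Q_d = a − bP, E = −bP/(a − bP). |E| = 1 ⇒ bP = a − bP ⇒ P = a/(2b).
P = 453/(2·23.1) ≈ 9.81.

9.81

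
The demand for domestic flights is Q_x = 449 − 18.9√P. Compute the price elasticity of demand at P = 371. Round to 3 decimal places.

-2.142

At P = 371, Q_x = 84.9603.
dQ_x/dP = −18.9/(2√P) = −18.9/(2·19.2614).
Point elasticity E = (dQ_x/dP)·(P/Q_x) = -0.4906 × 371/84.9603 ≈ -2.142.
|E| > 1, so demand is elastic at this price.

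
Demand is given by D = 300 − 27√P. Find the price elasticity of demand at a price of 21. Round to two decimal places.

At P = 21, D = 176.2705.
dD/dP = −27/(2√P) = −27/(2·4.5826).
Point elasticity E = (dD/dP)·(P/D) = -2.9459 × 21/176.2705 ≈ -0.35.
|E| < 1, so demand is inelastic at this price.

-0.35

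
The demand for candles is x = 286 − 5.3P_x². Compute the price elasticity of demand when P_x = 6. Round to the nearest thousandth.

-4.008

At P_x = 6, x = 95.2.
dx/dP_x = −2·5.3·P_x = −63.6.
Point elasticity E = (dx/dP_x)·(P_x/x) = -63.6 × 6/95.2 ≈ -4.008.
|E| > 1, so demand is elastic at this price.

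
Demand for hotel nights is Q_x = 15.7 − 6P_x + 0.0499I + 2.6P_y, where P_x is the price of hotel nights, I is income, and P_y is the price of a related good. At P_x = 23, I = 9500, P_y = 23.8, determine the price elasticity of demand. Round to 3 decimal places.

Substituting, Q_x = 15.7 − 6(23) + 0.0499(9500) + 2.6(23.8) = 15.7 − 138 + 474.05 + 61.88 = 413.63.
∂Q_x/∂P_x = −6, so E_p = (−6)·(23/413.63) ≈ -0.334.
|E_p| < 1: demand is inelastic.

-0.334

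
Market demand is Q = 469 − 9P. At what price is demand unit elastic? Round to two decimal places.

For linear demand Q = a − bP, E = −bP/(a − bP). |E| = 1 ⇒ bP = a − bP ⇒ P = a/(2b).
P = 469/(2·9) ≈ 26.06.

26.06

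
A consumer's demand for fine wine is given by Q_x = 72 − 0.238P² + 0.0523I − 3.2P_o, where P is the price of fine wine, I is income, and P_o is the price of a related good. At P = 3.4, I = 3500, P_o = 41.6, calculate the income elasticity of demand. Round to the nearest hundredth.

1.54

Evaluating quantity at (P, I, P_o) gives Q_x = 72 − 0.238(3.4)² + 0.0523(3500) − 3.2(41.6) = 72 − 2.7513 + 183.05 − 133.12 = 119.1787.
∂Q_x/∂I = +0.0523, so E_I = 0.0523·(3500/119.1787) ≈ 1.54.
E_I > 1: normal good (luxury).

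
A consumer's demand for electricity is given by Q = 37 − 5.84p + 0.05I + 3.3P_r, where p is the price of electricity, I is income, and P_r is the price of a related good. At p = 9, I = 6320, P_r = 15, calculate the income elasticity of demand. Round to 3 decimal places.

At the given point, Q = 37 − 5.84(9) + 0.05(6320) + 3.3(15) = 37 − 52.56 + 316 + 49.5 = 349.94.
∂Q/∂I = +0.05, so E_I = 0.05·(6320/349.94) ≈ 0.903.
E_I ∈ (0,1): normal good (necessity).

0.903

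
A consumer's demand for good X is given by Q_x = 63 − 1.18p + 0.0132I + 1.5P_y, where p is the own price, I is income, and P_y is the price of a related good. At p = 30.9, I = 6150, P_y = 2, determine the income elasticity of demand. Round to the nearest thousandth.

At the given point, Q_x = 63 − 1.18(30.9) + 0.0132(6150) + 1.5(2) = 63 − 36.462 + 81.18 + 3 = 110.718.
∂Q_x/∂I = +0.0132, so E_I = 0.0132·(6150/110.718) ≈ 0.733.
E_I ∈ (0,1): normal good (necessity).

0.733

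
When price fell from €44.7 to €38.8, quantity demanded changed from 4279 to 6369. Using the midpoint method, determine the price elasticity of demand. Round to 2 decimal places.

-2.78

%Δq = (6369 − 4279)/[(4279 + 6369)/2] = 2090/5324 ≈ 0.3926.
%Δp = (38.8 − 44.7)/[(44.7 + 38.8)/2] = -5.9/41.75 ≈ -0.1413.
Arc elasticity E = %Δq/%Δp ≈ 0.3926/-0.1413 ≈ -2.78.
|E| > 1: demand is elastic over this range.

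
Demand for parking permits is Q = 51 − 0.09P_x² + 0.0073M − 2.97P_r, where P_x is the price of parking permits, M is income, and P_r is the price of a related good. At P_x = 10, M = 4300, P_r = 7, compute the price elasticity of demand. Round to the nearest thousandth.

Evaluating quantity at (P_x, M, P_r) gives Q = 51 − 0.09(10)² + 0.0073(4300) − 2.97(7) = 51 − 9 + 31.39 − 20.79 = 52.6.
∂Q/∂P_x = −2·0.09·P_x = -1.8, so E_p = -1.8·(10/52.6) ≈ -0.342.
|E_p| < 1: demand is inelastic.

-0.342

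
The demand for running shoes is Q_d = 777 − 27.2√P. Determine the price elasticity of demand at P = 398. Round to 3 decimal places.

At P = 398, Q_d = 234.3617.
dQ_d/dP = −27.2/(2√P) = −27.2/(2·19.9499).
Point elasticity E = (dQ_d/dP)·(P/Q_d) = -0.6817 × 398/234.3617 ≈ -1.158.
|E| > 1, so demand is elastic at this price.

-1.158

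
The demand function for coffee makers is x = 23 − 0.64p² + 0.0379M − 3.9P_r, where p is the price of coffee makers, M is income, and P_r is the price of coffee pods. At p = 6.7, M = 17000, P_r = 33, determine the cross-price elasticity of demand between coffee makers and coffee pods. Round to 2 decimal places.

First evaluate x: 23 − 0.64(6.7)² + 0.0379(17000) − 3.9(33) = 23 − 28.7296 + 644.3 − 128.7 = 509.8704.
∂x/∂P_r = −3.9, so E_xy = -3.9·(33/509.8704) ≈ -0.25.
E_xy < 0: the goods are complements.

-0.25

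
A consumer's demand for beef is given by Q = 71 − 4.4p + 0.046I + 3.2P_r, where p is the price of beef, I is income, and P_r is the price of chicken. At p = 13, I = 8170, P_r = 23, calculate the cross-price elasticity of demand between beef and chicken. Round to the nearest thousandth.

0.159

Evaluating quantity at (p, I, P_r) gives Q = 71 − 4.4(13) + 0.046(8170) + 3.2(23) = 71 − 57.2 + 375.82 + 73.6 = 463.22.
∂Q/∂P_r = +3.2, so E_xy = 3.2·(23/463.22) ≈ 0.159.
E_xy > 0: the goods are substitutes.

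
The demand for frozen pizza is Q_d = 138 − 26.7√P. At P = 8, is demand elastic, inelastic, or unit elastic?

inelastic

At P = 8, Q_d = 62.481.
dQ_d/dP = −26.7/(2√P) = −26.7/(2·2.8284).
Point elasticity E = (dQ_d/dP)·(P/Q_d) = -4.7199 × 8/62.481 ≈ -0.604.
|E| ≈ 0.604 < 1, so demand is inelastic.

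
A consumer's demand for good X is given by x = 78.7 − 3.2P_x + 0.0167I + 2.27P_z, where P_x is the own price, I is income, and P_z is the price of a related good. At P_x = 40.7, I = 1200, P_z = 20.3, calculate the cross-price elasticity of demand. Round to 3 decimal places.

At the given point, x = 78.7 − 3.2(40.7) + 0.0167(1200) + 2.27(20.3) = 78.7 − 130.24 + 20.04 + 46.081 = 14.581.
∂x/∂P_z = +2.27, so E_xy = 2.27·(20.3/14.581) ≈ 3.160.
E_xy > 0: the goods are substitutes.

3.160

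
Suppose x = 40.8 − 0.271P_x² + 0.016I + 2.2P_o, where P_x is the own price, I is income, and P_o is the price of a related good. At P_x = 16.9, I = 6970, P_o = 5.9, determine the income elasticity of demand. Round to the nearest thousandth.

Evaluating quantity at (P_x, I, P_o) gives x = 40.8 − 0.271(16.9)² + 0.016(6970) + 2.2(5.9) = 40.8 − 77.4003 + 111.52 + 12.98 = 87.8997.
∂x/∂I = +0.016, so E_I = 0.016·(6970/87.8997) ≈ 1.269.
E_I > 1: normal good (luxury).

1.269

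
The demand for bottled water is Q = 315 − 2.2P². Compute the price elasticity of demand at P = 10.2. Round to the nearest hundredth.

-5.32

At P = 10.2, Q = 86.112.
dQ/dP = −2·2.2·P = −44.88.
Point elasticity E = (dQ/dP)·(P/Q) = -44.88 × 10.2/86.112 ≈ -5.32.
|E| > 1, so demand is elastic at this price.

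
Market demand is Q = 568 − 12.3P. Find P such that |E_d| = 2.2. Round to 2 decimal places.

31.75

Set −bP/(a − bP) = −2.2 ⇒ bP = 2.2(a − bP) ⇒ bP(1+2.2) = 2.2·a.
P = 2.2·568/(12.3·3.2) ≈ 31.75.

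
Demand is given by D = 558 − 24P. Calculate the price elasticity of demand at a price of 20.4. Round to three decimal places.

-7.158

At P = 20.4, D = 68.4.
dD/dP = −24.
Point elasticity E = (dD/dP)·(P/D) = -24 × 20.4/68.4 ≈ -7.158.
|E| > 1, so demand is elastic at this price.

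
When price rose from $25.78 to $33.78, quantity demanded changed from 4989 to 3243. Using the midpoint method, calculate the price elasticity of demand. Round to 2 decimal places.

%ΔQ = (3243 − 4989)/[(4989 + 3243)/2] = -1746/4116 ≈ -0.4242.
%ΔP = (33.78 − 25.78)/[(25.78 + 33.78)/2] = 8/29.78 ≈ 0.2686.
Arc elasticity E = %ΔQ/%ΔP ≈ -0.4242/0.2686 ≈ -1.58.
|E| > 1: demand is elastic over this range.

-1.58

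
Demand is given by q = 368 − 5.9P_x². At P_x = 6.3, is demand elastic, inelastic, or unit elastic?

At P_x = 6.3, q = 133.829.
dq/dP_x = −2·5.9·P_x = −74.34.
Point elasticity E = (dq/dP_x)·(P_x/q) = -74.34 × 6.3/133.829 ≈ -3.500.
|E| ≈ 3.500 > 1, so demand is elastic.

elastic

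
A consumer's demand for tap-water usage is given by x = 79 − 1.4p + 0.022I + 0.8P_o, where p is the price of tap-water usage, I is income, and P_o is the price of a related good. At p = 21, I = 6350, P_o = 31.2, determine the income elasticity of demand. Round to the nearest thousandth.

0.652

At the given point, x = 79 − 1.4(21) + 0.022(6350) + 0.8(31.2) = 79 − 29.4 + 139.7 + 24.96 = 214.26.
∂x/∂I = +0.022, so E_I = 0.022·(6350/214.26) ≈ 0.652.
E_I ∈ (0,1): normal good (necessity).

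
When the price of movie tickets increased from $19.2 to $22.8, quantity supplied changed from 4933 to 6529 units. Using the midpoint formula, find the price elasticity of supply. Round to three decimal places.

1.624

%ΔQ = (6529 − 4933)/[(4933 + 6529)/2] = 1596/5731 ≈ 0.2785.
%ΔP = (22.8 − 19.2)/[(19.2 + 22.8)/2] = 3.6/21 ≈ 0.1714.
Arc elasticity E = %ΔQ/%ΔP ≈ 0.2785/0.1714 ≈ 1.624.
|E| > 1: supply is elastic over this range.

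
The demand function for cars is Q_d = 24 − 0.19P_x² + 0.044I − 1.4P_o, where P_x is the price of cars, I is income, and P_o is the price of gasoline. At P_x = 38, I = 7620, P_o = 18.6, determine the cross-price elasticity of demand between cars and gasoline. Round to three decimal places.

-0.442

Substituting, Q_d = 24 − 0.19(38)² + 0.044(7620) − 1.4(18.6) = 24 − 274.36 + 335.28 − 26.04 = 58.88.
∂Q_d/∂P_o = −1.4, so E_xy = -1.4·(18.6/58.88) ≈ -0.442.
E_xy < 0: the goods are complements.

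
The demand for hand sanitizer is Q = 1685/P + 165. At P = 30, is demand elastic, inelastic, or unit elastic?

At P = 30, Q = 221.1667.
dQ/dP = −1685/P² = −1.8722.
Point elasticity E = (dQ/dP)·(P/Q) = -1.8722 × 30/221.1667 ≈ -0.254.
|E| ≈ 0.254 < 1, so demand is inelastic.

inelastic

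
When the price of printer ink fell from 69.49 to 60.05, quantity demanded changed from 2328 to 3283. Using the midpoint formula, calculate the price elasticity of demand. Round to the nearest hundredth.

%Δq = (3283 − 2328)/[(2328 + 3283)/2] = 955/2805.5 ≈ 0.3404.
%Δp = (60.05 − 69.49)/[(69.49 + 60.05)/2] = -9.44/64.77 ≈ -0.1457.
Arc elasticity E = %Δq/%Δp ≈ 0.3404/-0.1457 ≈ -2.34.
|E| > 1: demand is elastic over this range.

-2.34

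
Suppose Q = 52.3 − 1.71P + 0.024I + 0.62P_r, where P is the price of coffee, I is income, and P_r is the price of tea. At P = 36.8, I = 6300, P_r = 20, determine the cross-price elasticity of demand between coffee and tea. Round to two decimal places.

Evaluating quantity at (P, I, P_r) gives Q = 52.3 − 1.71(36.8) + 0.024(6300) + 0.62(20) = 52.3 − 62.928 + 151.2 + 12.4 = 152.972.
∂Q/∂P_r = +0.62, so E_xy = 0.62·(20/152.972) ≈ 0.08.
E_xy > 0: the goods are substitutes.

0.08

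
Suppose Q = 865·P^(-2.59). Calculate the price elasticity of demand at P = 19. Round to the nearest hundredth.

-2.59

For a Cobb–Douglas (constant-elasticity) form Q = A·P^α·…, the elasticity with respect to P equals the exponent α at every point.
Here the exponent on P is -2.59, so the price elasticity of demand is -2.59.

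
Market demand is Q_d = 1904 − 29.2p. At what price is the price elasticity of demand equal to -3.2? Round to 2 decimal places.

Set −bp/(a − bp) = −3.2 ⇒ bp = 3.2(a − bp) ⇒ bp(1+3.2) = 3.2·a.
p = 3.2·1904/(29.2·4.2) ≈ 49.68.

49.68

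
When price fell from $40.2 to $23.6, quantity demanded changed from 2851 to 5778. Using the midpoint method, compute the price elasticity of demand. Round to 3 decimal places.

%Δq = (5778 − 2851)/[(2851 + 5778)/2] = 2927/4314.5 ≈ 0.6784.
%Δp = (23.6 − 40.2)/[(40.2 + 23.6)/2] = -16.6/31.9 ≈ -0.5204.
Arc elasticity E = %Δq/%Δp ≈ 0.6784/-0.5204 ≈ -1.304.
|E| > 1: demand is elastic over this range.

-1.304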